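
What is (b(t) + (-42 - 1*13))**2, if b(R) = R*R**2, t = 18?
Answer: 33373729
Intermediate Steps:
b(R) = R**3
(b(t) + (-42 - 1*13))**2 = (18**3 + (-42 - 1*13))**2 = (5832 + (-42 - 13))**2 = (5832 - 55)**2 = 5777**2 = 33373729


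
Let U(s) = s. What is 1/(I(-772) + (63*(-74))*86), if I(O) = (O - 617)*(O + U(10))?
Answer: 1/657486 ≈ 1.5209e-6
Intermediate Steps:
I(O) = (-617 + O)*(10 + O) (I(O) = (O - 617)*(O + 10) = (-617 + O)*(10 + O))
1/(I(-772) + (63*(-74))*86) = 1/((-6170 + (-772)² - 607*(-772)) + (63*(-74))*86) = 1/((-6170 + 595984 + 468604) - 4662*86) = 1/(1058418 - 400932) = 1/657486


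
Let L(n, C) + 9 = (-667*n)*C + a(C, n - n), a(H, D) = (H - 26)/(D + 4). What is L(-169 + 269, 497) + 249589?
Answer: -131600809/4 ≈ -3.2900e+7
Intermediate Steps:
a(H, D) = (-26 + H)/(4 + D)
L(n, C) = -31/2 + C/4 - 667*C*n (L(n, C) = -9 + ((-667*n)*C + (-26 + C)/(4 + (n - n))) = -9 + (-667*C*n + (-26 + C)/(4 + 0)) = -9 + (-667*C*n + (-26 + C)/4) = -9 + (-667*C*n + (-13/2 + C/4)) = -9 + (-13/2 + C/4 - 667*C*n) = -31/2 + C/4 - 667*C*n)
L(-169 + 269, 497) + 249589 = (-31/2 + (1/4)*497 - 667*497*(-169 + 269)) + 249589 = (-31/2 + 497/4 - 667*497*100) + 249589 = (-31/2 + 497/4 - 33149900) + 249589 = -132599165/4 + 249589 = -131600809/4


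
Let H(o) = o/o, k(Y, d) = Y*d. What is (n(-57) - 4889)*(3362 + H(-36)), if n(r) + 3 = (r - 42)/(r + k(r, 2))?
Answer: -16449849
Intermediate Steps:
H(o) = 1
n(r) = -3 + (-42 + r)/(3*r) (n(r) = -3 + (r - 42)/(r + r*2) = -3 + (-42 + r)/(r + 2*r) = -3 + (-42 + r)/((3*r)) = -3 + (-42 + r)*(1/(3*r)) = -3 + (-42 + r)/(3*r))
(n(-57) - 4889)*(3362 + H(-36)) = ((-8/3 - 14/(-57)) - 4889)*(3362 + 1) = ((-8/3 - 14*(-1/57)) - 4889)*3363 = ((-8/3 + 14/57) - 4889)*3363 = (-46/19 - 4889)*3363 = -92937/19*3363 = -16449849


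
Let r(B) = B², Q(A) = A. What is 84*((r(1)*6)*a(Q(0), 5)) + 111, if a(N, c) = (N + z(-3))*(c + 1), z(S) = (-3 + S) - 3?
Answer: -27105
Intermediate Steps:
z(S) = -6 + S
a(N, c) = (1 + c)*(-9 + N) (a(N, c) = (N + (-6 - 3))*(c + 1) = (N - 9)*(1 + c) = (-9 + N)*(1 + c) = (1 + c)*(-9 + N))
84*((r(1)*6)*a(Q(0), 5)) + 111 = 84*((1²*6)*(-9 + 0 - 9*5 + 0*5)) + 111 = 84*((1*6)*(-9 + 0 - 45 + 0)) + 111 = 84*(6*(-54)) + 111 = 84*(-324) + 111 = -27216 + 111 = -27105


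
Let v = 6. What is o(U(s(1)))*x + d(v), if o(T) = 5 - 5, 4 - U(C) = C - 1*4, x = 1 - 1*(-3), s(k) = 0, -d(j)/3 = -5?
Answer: 15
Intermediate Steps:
d(j) = 15 (d(j) = -3*(-5) = 15)
x = 4 (x = 1 + 3 = 4)
U(C) = 8 - C (U(C) = 4 - (C - 1*4) = 4 - (C - 4) = 4 - (-4 + C) = 4 + (4 - C) = 8 - C)
o(T) = 0
o(U(s(1)))*x + d(v) = 0*4 + 15 = 0 + 15 = 15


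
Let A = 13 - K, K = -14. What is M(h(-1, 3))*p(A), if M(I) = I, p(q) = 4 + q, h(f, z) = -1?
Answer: -31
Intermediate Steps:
A = 27 (A = 13 - 1*(-14) = 13 + 14 = 27)
M(h(-1, 3))*p(A) = -(4 + 27) = -1*31 = -31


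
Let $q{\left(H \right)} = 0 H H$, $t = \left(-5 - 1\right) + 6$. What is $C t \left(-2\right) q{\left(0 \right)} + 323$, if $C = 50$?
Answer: $323$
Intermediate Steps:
$t = 0$ ($t = -6 + 6 = 0$)
$q{\left(H \right)} = 0$ ($q{\left(H \right)} = 0 H = 0$)
$C t \left(-2\right) q{\left(0 \right)} + 323 = 50 \cdot 0 \left(-2\right) 0 + 323 = 50 \cdot 0 \cdot 0 + 323 = 50 \cdot 0 + 323 = 0 + 323 = 323$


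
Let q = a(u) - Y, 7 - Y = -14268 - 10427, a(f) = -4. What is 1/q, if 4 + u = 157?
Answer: -1/24706 ≈ -4.0476e-5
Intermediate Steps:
u = 153 (u = -4 + 157 = 153)
Y = 24702 (Y = 7 - (-14268 - 10427) = 7 - 1*(-24695) = 7 + 24695 = 24702)
q = -24706 (q = -4 - 1*24702 = -4 - 24702 = -24706)
1/q = 1/(-24706) = -1/24706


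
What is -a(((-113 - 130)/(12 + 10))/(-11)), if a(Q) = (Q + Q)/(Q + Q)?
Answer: -1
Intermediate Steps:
a(Q) = 1 (a(Q) = (2*Q)/((2*Q)) = (2*Q)*(1/(2*Q)) = 1)
-a(((-113 - 130)/(12 + 10))/(-11)) = -1*1 = -1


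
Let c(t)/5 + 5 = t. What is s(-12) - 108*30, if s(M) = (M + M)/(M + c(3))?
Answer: -35628/11 ≈ -3238.9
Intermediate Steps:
c(t) = -25 + 5*t
s(M) = 2*M/(-10 + M) (s(M) = (M + M)/(M + (-25 + 5*3)) = (2*M)/(M + (-25 + 15)) = (2*M)/(M - 10) = (2*M)/(-10 + M) = 2*M/(-10 + M))
s(-12) - 108*30 = 2*(-12)/(-10 - 12) - 108*30 = 2*(-12)/(-22) - 3240 = 2*(-12)*(-1/22) - 3240 = 12/11 - 3240 = -35628/11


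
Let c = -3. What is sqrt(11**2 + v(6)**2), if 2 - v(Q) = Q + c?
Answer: sqrt(122) ≈ 11.045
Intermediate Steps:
v(Q) = 5 - Q (v(Q) = 2 - (Q - 3) = 2 - (-3 + Q) = 2 + (3 - Q) = 5 - Q)
sqrt(11**2 + v(6)**2) = sqrt(11**2 + (5 - 1*6)**2) = sqrt(121 + (5 - 6)**2) = sqrt(121 + (-1)**2) = sqrt(121 + 1) = sqrt(122)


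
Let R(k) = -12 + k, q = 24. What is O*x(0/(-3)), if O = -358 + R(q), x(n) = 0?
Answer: 0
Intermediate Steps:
O = -346 (O = -358 + (-12 + 24) = -358 + 12 = -346)
O*x(0/(-3)) = -346*0 = 0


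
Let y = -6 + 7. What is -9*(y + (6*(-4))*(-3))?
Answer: -657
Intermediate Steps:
y = 1
-9*(y + (6*(-4))*(-3)) = -9*(1 + (6*(-4))*(-3)) = -9*(1 - 24*(-3)) = -9*(1 + 72) = -9*73 = -657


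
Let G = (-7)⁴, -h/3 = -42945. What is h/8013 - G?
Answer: -6370126/2671 ≈ -2384.9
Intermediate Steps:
h = 128835 (h = -3*(-42945) = 128835)
G = 2401
h/8013 - G = 128835/8013 - 1*2401 = 128835*(1/8013) - 2401 = 42945/2671 - 2401 = -6370126/2671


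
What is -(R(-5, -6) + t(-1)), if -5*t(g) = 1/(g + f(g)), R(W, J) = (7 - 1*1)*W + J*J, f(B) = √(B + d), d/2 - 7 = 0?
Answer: -359/60 + √13/60 ≈ -5.9232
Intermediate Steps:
d = 14 (d = 14 + 2*0 = 14 + 0 = 14)
f(B) = √(14 + B) (f(B) = √(B + 14) = √(14 + B))
R(W, J) = J² + 6*W (R(W, J) = (7 - 1)*W + J² = 6*W + J² = J² + 6*W)
t(g) = -1/(5*(g + √(14 + g)))
-(R(-5, -6) + t(-1)) = -(((-6)² + 6*(-5)) - 1/(5*(-1) + 5*√(14 - 1))) = -((36 - 30) - 1/(-5 + 5*√13)) = -(6 - 1/(-5 + 5*√13)) = -6 + 1/(-5 + 5*√13)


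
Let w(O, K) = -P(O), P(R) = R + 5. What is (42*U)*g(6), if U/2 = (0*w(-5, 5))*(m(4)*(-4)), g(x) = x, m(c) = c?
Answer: 0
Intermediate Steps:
P(R) = 5 + R
w(O, K) = -5 - O (w(O, K) = -(5 + O) = -5 - O)
U = 0 (U = 2*((0*(-5 - 1*(-5)))*(4*(-4))) = 2*((0*(-5 + 5))*(-16)) = 2*((0*0)*(-16)) = 2*(0*(-16)) = 2*0 = 0)
(42*U)*g(6) = (42*0)*6 = 0*6 = 0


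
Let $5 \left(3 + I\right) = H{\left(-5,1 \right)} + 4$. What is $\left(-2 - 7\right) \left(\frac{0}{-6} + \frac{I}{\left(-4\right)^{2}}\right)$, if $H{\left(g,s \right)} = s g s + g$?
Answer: $\frac{189}{80} \approx 2.3625$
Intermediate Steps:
$H{\left(g,s \right)} = g + g s^{2}$ ($H{\left(g,s \right)} = g s s + g = g s^{2} + g = g + g s^{2}$)
$I = - \frac{21}{5}$ ($I = -3 + \frac{- 5 \left(1 + 1^{2}\right) + 4}{5} = -3 + \frac{- 5 \left(1 + 1\right) + 4}{5} = -3 + \frac{\left(-5\right) 2 + 4}{5} = -3 + \frac{-10 + 4}{5} = -3 + \frac{1}{5} \left(-6\right) = -3 - \frac{6}{5} = - \frac{21}{5} \approx -4.2$)
$\left(-2 - 7\right) \left(\frac{0}{-6} + \frac{I}{\left(-4\right)^{2}}\right) = \left(-2 - 7\right) \left(\frac{0}{-6} - \frac{21}{5 \left(-4\right)^{2}}\right) = - 9 \left(0 \left(- \frac{1}{6}\right) - \frac{21}{5 \cdot 16}\right) = - 9 \left(0 - \frac{21}{80}\right) = \left(-9\right) \left(- \frac{21}{80}\right) = \frac{189}{80}$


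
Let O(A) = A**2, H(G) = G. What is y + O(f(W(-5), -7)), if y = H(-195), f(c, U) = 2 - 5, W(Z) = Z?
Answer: -186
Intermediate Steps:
f(c, U) = -3
y = -195
y + O(f(W(-5), -7)) = -195 + (-3)**2 = -195 + 9 = -186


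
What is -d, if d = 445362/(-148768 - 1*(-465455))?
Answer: -445362/316687 ≈ -1.4063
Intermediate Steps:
d = 445362/316687 (d = 445362/(-148768 + 465455) = 445362/316687 ≈ 1.4063)
-d = -1*445362/316687 = -445362/316687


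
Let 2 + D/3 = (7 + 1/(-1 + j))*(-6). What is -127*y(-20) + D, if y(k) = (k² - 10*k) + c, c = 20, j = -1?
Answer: -78863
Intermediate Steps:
y(k) = 20 + k² - 10*k (y(k) = (k² - 10*k) + 20 = 20 + k² - 10*k)
D = -123 (D = -6 + 3*((7 + 1/(-1 - 1))*(-6)) = -6 + 3*((7 + 1/(-2))*(-6)) = -6 + 3*((7 - ½)*(-6)) = -6 + 3*((13/2)*(-6)) = -6 + 3*(-39) = -6 - 117 = -123)
-127*y(-20) + D = -127*(20 + (-20)² - 10*(-20)) - 123 = -127*(20 + 400 + 200) - 123 = -127*620 - 123 = -78740 - 123 = -78863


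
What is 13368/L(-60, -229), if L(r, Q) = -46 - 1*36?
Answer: -6684/41 ≈ -163.02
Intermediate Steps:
L(r, Q) = -82 (L(r, Q) = -46 - 36 = -82)
13368/L(-60, -229) = 13368/(-82) = 13368*(-1/82) = -6684/41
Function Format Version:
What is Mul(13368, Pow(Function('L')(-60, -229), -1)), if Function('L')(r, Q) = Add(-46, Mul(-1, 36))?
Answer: Rational(-6684, 41) ≈ -163.02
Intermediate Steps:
Function('L')(r, Q) = -82 (Function('L')(r, Q) = Add(-46, -36) = -82)
Mul(13368, Pow(Function('L')(-60, -229), -1)) = Mul(13368, Pow(-82, -1)) = Mul(13368, Rational(-1, 82)) = Rational(-6684, 41)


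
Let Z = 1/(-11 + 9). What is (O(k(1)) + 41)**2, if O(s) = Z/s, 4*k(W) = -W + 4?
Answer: 14641/9 ≈ 1626.8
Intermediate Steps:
Z = -1/2 (Z = 1/(-2) = -1/2 ≈ -0.50000)
k(W) = 1 - W/4 (k(W) = (-W + 4)/4 = (4 - W)/4 = 1 - W/4)
O(s) = -1/(2*s)
(O(k(1)) + 41)**2 = (-1/(2*(1 - 1/4*1)) + 41)**2 = (-1/(2*(1 - 1/4)) + 41)**2 = (-1/(2*3/4) + 41)**2 = (-1/2*4/3 + 41)**2 = (-2/3 + 41)**2 = (121/3)**2 = 14641/9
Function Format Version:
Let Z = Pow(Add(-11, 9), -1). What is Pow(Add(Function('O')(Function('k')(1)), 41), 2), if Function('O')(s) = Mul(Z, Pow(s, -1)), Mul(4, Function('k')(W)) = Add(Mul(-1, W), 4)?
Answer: Rational(14641, 9) ≈ 1626.8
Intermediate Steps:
Z = Rational(-1, 2) (Z = Pow(-2, -1) = Rational(-1, 2) ≈ -0.50000)
Function('k')(W) = Add(1, Mul(Rational(-1, 4), W)) (Function('k')(W) = Mul(Rational(1, 4), Add(Mul(-1, W), 4)) = Mul(Rational(1, 4), Add(4, Mul(-1, W))) = Add(1, Mul(Rational(-1, 4), W)))
Function('O')(s) = Mul(Rational(-1, 2), Pow(s, -1))
Pow(Add(Function('O')(Function('k')(1)), 41), 2) = Pow(Add(Mul(Rational(-1, 2), Pow(Add(1, Mul(Rational(-1, 4), 1)), -1)), 41), 2) = Pow(Add(Mul(Rational(-1, 2), Pow(Add(1, Rational(-1, 4)), -1)), 41), 2) = Pow(Add(Mul(Rational(-1, 2), Pow(Rational(3, 4), -1)), 41), 2) = Pow(Add(Mul(Rational(-1, 2), Rational(4, 3)), 41), 2) = Pow(Add(Rational(-2, 3), 41), 2) = Pow(Rational(121, 3), 2) = Rational(14641, 9)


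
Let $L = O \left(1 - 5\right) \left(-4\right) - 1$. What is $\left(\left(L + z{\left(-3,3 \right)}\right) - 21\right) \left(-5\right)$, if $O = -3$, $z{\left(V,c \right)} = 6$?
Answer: $320$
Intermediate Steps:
$L = -49$ ($L = - 3 \left(1 - 5\right) \left(-4\right) - 1 = - 3 \left(\left(-4\right) \left(-4\right)\right) - 1 = \left(-3\right) 16 - 1 = -48 - 1 = -49$)
$\left(\left(L + z{\left(-3,3 \right)}\right) - 21\right) \left(-5\right) = \left(\left(-49 + 6\right) - 21\right) \left(-5\right) = \left(-43 - 21\right) \left(-5\right) = \left(-64\right) \left(-5\right) = 320$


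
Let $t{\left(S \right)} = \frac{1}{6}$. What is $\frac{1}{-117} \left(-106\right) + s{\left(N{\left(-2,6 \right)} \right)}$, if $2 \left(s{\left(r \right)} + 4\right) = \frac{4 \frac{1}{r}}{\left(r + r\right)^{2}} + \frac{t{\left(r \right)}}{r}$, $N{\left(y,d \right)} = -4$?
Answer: $- \frac{46765}{14976} \approx -3.1227$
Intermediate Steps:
$t{\left(S \right)} = \frac{1}{6}$
$s{\left(r \right)} = -4 + \frac{1}{2 r^{3}} + \frac{1}{12 r}$ ($s{\left(r \right)} = -4 + \frac{\frac{4 \frac{1}{r}}{\left(r + r\right)^{2}} + \frac{1}{6 r}}{2} = -4 + \frac{\frac{4 \frac{1}{r}}{\left(2 r\right)^{2}} + \frac{1}{6 r}}{2} = -4 + \frac{\frac{4 \frac{1}{r}}{4 r^{2}} + \frac{1}{6 r}}{2} = -4 + \frac{\frac{4}{r} \frac{1}{4 r^{2}} + \frac{1}{6 r}}{2} = -4 + \frac{\frac{1}{r^{3}} + \frac{1}{6 r}}{2} = -4 + \left(\frac{1}{2 r^{3}} + \frac{1}{12 r}\right) = -4 + \frac{1}{2 r^{3}} + \frac{1}{12 r}$)
$\frac{1}{-117} \left(-106\right) + s{\left(N{\left(-2,6 \right)} \right)} = \frac{1}{-117} \left(-106\right) + \left(-4 + \frac{1}{2 \left(-64\right)} + \frac{1}{12 \left(-4\right)}\right) = \left(- \frac{1}{117}\right) \left(-106\right) + \left(-4 + \frac{1}{2} \left(- \frac{1}{64}\right) + \frac{1}{12} \left(- \frac{1}{4}\right)\right) = \frac{106}{117} - \frac{1547}{384} = - \frac{46765}{14976}$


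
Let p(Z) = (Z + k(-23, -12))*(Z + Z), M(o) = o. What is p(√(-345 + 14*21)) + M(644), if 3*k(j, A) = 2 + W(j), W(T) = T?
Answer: 542 - 14*I*√51 ≈ 542.0 - 99.98*I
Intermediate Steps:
k(j, A) = ⅔ + j/3 (k(j, A) = (2 + j)/3 = ⅔ + j/3)
p(Z) = 2*Z*(-7 + Z) (p(Z) = (Z + (⅔ + (⅓)*(-23)))*(Z + Z) = (Z + (⅔ - 23/3))*(2*Z) = (Z - 7)*(2*Z) = (-7 + Z)*(2*Z) = 2*Z*(-7 + Z))
p(√(-345 + 14*21)) + M(644) = 2*√(-345 + 14*21)*(-7 + √(-345 + 14*21)) + 644 = 2*√(-345 + 294)*(-7 + √(-345 + 294)) + 644 = 2*√(-51)*(-7 + √(-51)) + 644 = 2*(I*√51)*(-7 + I*√51) + 644 = 2*I*√51*(-7 + I*√51) + 644 = 644 + 2*I*√51*(-7 + I*√51)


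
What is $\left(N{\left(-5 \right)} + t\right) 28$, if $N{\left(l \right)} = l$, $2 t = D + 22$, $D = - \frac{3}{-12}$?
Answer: $\frac{343}{2} \approx 171.5$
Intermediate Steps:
$D = \frac{1}{4}$ ($D = \left(-3\right) \left(- \frac{1}{12}\right) = \frac{1}{4} \approx 0.25$)
$t = \frac{89}{8}$ ($t = \frac{\frac{1}{4} + 22}{2} = \frac{1}{2} \cdot \frac{89}{4} = \frac{89}{8} \approx 11.125$)
$\left(N{\left(-5 \right)} + t\right) 28 = \left(-5 + \frac{89}{8}\right) 28 = \frac{49}{8} \cdot 28 = \frac{343}{2}$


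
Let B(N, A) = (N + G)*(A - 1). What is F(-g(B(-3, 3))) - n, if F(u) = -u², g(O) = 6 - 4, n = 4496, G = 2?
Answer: -4500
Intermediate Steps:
B(N, A) = (-1 + A)*(2 + N) (B(N, A) = (N + 2)*(A - 1) = (2 + N)*(-1 + A) = (-1 + A)*(2 + N))
g(O) = 2
F(-g(B(-3, 3))) - n = -(-1*2)² - 1*4496 = -1*(-2)² - 4496 = -1*4 - 4496 = -4 - 4496 = -4500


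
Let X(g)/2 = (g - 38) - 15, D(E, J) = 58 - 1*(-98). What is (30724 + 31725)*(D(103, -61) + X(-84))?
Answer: -7368982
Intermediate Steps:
D(E, J) = 156 (D(E, J) = 58 + 98 = 156)
X(g) = -106 + 2*g (X(g) = 2*((g - 38) - 15) = 2*((-38 + g) - 15) = 2*(-53 + g) = -106 + 2*g)
(30724 + 31725)*(D(103, -61) + X(-84)) = (30724 + 31725)*(156 + (-106 + 2*(-84))) = 62449*(156 + (-106 - 168)) = 62449*(156 - 274) = 62449*(-118) = -7368982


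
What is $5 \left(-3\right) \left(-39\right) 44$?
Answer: $25740$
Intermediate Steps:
$5 \left(-3\right) \left(-39\right) 44 = \left(-15\right) \left(-39\right) 44 = 585 \cdot 44 = 25740$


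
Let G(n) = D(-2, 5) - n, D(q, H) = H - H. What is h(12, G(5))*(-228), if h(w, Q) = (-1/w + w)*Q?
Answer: 13585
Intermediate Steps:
D(q, H) = 0
G(n) = -n (G(n) = 0 - n = -n)
h(w, Q) = Q*(w - 1/w) (h(w, Q) = (w - 1/w)*Q = Q*(w - 1/w))
h(12, G(5))*(-228) = (-1*5*12 - 1*(-1*5)/12)*(-228) = (-5*12 - 1*(-5)*1/12)*(-228) = (-60 + 5/12)*(-228) = -715/12*(-228) = 13585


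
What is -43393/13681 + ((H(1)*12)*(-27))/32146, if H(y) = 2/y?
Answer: -701888333/219894713 ≈ -3.1919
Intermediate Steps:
-43393/13681 + ((H(1)*12)*(-27))/32146 = -43393/13681 + (((2/1)*12)*(-27))/32146 = -43393*1/13681 + (((2*1)*12)*(-27))*(1/32146) = -43393/13681 + ((2*12)*(-27))*(1/32146) = -43393/13681 + (24*(-27))*(1/32146) = -43393/13681 - 648*1/32146 = -43393/13681 - 324/16073 = -701888333/219894713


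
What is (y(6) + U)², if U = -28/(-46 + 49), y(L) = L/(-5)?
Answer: 24964/225 ≈ 110.95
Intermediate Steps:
y(L) = -L/5 (y(L) = L*(-⅕) = -L/5)
U = -28/3 ≈ -9.3333
(y(6) + U)² = (-⅕*6 - 28/3)² = (-6/5 - 28/3)² = (-158/15)² = 24964/225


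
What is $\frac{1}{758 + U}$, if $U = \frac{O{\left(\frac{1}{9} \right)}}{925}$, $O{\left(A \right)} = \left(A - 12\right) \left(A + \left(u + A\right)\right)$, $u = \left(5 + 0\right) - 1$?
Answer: $\frac{74925}{56789084} \approx 0.0013194$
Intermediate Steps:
$u = 4$ ($u = 5 - 1 = 4$)
$O{\left(A \right)} = \left(-12 + A\right) \left(4 + 2 A\right)$ ($O{\left(A \right)} = \left(A - 12\right) \left(A + \left(4 + A\right)\right) = \left(-12 + A\right) \left(4 + 2 A\right)$)
$U = - \frac{4066}{74925}$ ($U = \frac{-48 - \frac{20}{9} + 2 \left(\frac{1}{9}\right)^{2}}{925} = \left(-48 - \frac{20}{9} + \frac{2}{81}\right) \frac{1}{925} = \left(- \frac{4066}{81}\right) \frac{1}{925} = - \frac{4066}{74925} \approx -0.054268$)
$\frac{1}{758 + U} = \frac{1}{758 - \frac{4066}{74925}} = \frac{1}{\frac{56789084}{74925}} = \frac{74925}{56789084}$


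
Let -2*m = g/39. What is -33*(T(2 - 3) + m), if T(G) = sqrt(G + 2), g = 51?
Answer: -297/26 ≈ -11.423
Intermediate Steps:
m = -17/26 (m = -51/(2*39) = -1/2*17/13 = -17/26 ≈ -0.65385)
T(G) = sqrt(2 + G)
-33*(T(2 - 3) + m) = -33*(sqrt(2 + (2 - 3)) - 17/26) = -33*(sqrt(2 - 1) - 17/26) = -33*(sqrt(1) - 17/26) = -33*(1 - 17/26) = -33*9/26 = -297/26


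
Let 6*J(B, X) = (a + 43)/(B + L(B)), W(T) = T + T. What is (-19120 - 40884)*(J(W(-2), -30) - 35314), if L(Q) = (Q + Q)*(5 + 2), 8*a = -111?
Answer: 1525669999553/720 ≈ 2.1190e+9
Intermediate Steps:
a = -111/8 (a = (⅛)*(-111) = -111/8 ≈ -13.875)
W(T) = 2*T
L(Q) = 14*Q (L(Q) = (2*Q)*7 = 14*Q)
J(B, X) = 233/(720*B) (J(B, X) = ((-111/8 + 43)/(B + 14*B))/6 = (233/(8*((15*B))))/6 = (233*(1/(15*B))/8)/6 = (233/(120*B))/6 = 233/(720*B))
(-19120 - 40884)*(J(W(-2), -30) - 35314) = (-19120 - 40884)*(233/(720*((2*(-2)))) - 35314) = -60004*((233/720)/(-4) - 35314) = -60004*((233/720)*(-¼) - 35314) = -60004*(-233/2880 - 35314) = -60004*(-101704553/2880) = 1525669999553/720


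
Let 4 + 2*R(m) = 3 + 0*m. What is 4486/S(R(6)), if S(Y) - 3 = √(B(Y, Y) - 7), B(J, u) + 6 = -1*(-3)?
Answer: 13458/19 - 4486*I*√10/19 ≈ 708.32 - 746.63*I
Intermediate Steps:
B(J, u) = -3 (B(J, u) = -6 - 1*(-3) = -6 + 3 = -3)
R(m) = -½ (R(m) = -2 + (3 + 0*m)/2 = -2 + (3 + 0)/2 = -2 + (½)*3 = -2 + 3/2 = -½)
S(Y) = 3 + I*√10 (S(Y) = 3 + √(-3 - 7) = 3 + √(-10) = 3 + I*√10)
4486/S(R(6)) = 4486/(3 + I*√10)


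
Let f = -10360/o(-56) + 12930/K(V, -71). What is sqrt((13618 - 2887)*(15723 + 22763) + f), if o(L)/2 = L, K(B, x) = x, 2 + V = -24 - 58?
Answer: sqrt(8327594408674)/142 ≈ 20322.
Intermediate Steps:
V = -84 (V = -2 + (-24 - 58) = -2 - 82 = -84)
o(L) = 2*L
f = -12725/142 (f = -10360/(2*(-56)) + 12930/(-71) = -10360/(-112) + 12930*(-1/71) = -10360*(-1/112) - 12930/71 = 185/2 - 12930/71 = -12725/142 ≈ -89.613)
sqrt((13618 - 2887)*(15723 + 22763) + f) = sqrt((13618 - 2887)*(15723 + 22763) - 12725/142) = sqrt(10731*38486 - 12725/142) = sqrt(412993266 - 12725/142) = sqrt(58645031047/142) = sqrt(8327594408674)/142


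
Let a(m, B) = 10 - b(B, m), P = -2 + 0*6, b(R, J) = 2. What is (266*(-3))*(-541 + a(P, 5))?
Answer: 425334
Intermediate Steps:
P = -2 (P = -2 + 0 = -2)
a(m, B) = 8 (a(m, B) = 10 - 1*2 = 10 - 2 = 8)
(266*(-3))*(-541 + a(P, 5)) = (266*(-3))*(-541 + 8) = -798*(-533) = 425334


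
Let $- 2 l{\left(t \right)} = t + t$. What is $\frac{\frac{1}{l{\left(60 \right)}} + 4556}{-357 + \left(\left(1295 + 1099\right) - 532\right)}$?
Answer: $\frac{273359}{90300} \approx 3.0272$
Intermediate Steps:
$l{\left(t \right)} = - t$ ($l{\left(t \right)} = - \frac{t + t}{2} = - \frac{2 t}{2} = - t$)
$\frac{\frac{1}{l{\left(60 \right)}} + 4556}{-357 + \left(\left(1295 + 1099\right) - 532\right)} = \frac{\frac{1}{\left(-1\right) 60} + 4556}{-357 + \left(\left(1295 + 1099\right) - 532\right)} = \frac{\frac{1}{-60} + 4556}{-357 + \left(2394 - 532\right)} = \frac{- \frac{1}{60} + 4556}{-357 + 1862} = \frac{273359}{60 \cdot 1505} = \frac{273359}{60} \cdot \frac{1}{1505} = \frac{273359}{90300}$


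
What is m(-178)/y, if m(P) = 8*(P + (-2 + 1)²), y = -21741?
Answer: 472/7247 ≈ 0.065130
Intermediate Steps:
m(P) = 8 + 8*P (m(P) = 8*(P + (-1)²) = 8*(P + 1) = 8*(1 + P) = 8 + 8*P)
m(-178)/y = (8 + 8*(-178))/(-21741) = (8 - 1424)*(-1/21741) = -1416*(-1/21741) = 472/7247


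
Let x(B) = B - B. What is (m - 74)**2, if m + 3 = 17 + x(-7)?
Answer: 3600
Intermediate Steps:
x(B) = 0
m = 14 (m = -3 + (17 + 0) = -3 + 17 = 14)
(m - 74)**2 = (14 - 74)**2 = (-60)**2 = 3600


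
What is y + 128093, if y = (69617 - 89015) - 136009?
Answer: -27314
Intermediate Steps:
y = -155407 (y = -19398 - 136009 = -155407)
y + 128093 = -155407 + 128093 = -27314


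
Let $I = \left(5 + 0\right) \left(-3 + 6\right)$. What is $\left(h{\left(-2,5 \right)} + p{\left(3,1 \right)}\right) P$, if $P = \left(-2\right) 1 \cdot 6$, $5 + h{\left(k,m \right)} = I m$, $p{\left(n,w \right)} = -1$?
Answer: $-828$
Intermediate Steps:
$I = 15$ ($I = 5 \cdot 3 = 15$)
$h{\left(k,m \right)} = -5 + 15 m$
$P = -12$ ($P = \left(-2\right) 6 = -12$)
$\left(h{\left(-2,5 \right)} + p{\left(3,1 \right)}\right) P = \left(\left(-5 + 15 \cdot 5\right) - 1\right) \left(-12\right) = \left(\left(-5 + 75\right) - 1\right) \left(-12\right) = \left(70 - 1\right) \left(-12\right) = 69 \left(-12\right) = -828$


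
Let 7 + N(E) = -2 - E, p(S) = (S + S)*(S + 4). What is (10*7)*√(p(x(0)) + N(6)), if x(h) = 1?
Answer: 70*I*√5 ≈ 156.52*I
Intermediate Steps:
p(S) = 2*S*(4 + S) (p(S) = (2*S)*(4 + S) = 2*S*(4 + S))
N(E) = -9 - E (N(E) = -7 + (-2 - E) = -9 - E)
(10*7)*√(p(x(0)) + N(6)) = (10*7)*√(2*1*(4 + 1) + (-9 - 1*6)) = 70*√(2*1*5 + (-9 - 6)) = 70*√(10 - 15) = 70*√(-5) = 70*(I*√5) = 70*I*√5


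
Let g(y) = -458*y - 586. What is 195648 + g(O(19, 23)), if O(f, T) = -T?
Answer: 205596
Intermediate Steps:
g(y) = -586 - 458*y
195648 + g(O(19, 23)) = 195648 + (-586 - (-458)*23) = 195648 + (-586 - 458*(-23)) = 195648 + (-586 + 10534) = 195648 + 9948 = 205596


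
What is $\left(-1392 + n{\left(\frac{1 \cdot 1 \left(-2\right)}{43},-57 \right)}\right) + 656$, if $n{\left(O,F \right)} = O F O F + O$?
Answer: $- \frac{1347954}{1849} \approx -729.02$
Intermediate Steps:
$n{\left(O,F \right)} = O + F^{2} O^{2}$ ($n{\left(O,F \right)} = F O O F + O = F O^{2} F + O = F^{2} O^{2} + O = O + F^{2} O^{2}$)
$\left(-1392 + n{\left(\frac{1 \cdot 1 \left(-2\right)}{43},-57 \right)}\right) + 656 = \left(-1392 + \frac{1 \cdot 1 \left(-2\right)}{43} \left(1 + \frac{1 \cdot 1 \left(-2\right)}{43} \left(-57\right)^{2}\right)\right) + 656 = \left(-1392 + 1 \left(-2\right) \frac{1}{43} \left(1 + 1 \left(-2\right) \frac{1}{43} \cdot 3249\right)\right) + 656 = \left(-1392 + \left(-2\right) \frac{1}{43} \left(1 + \left(-2\right) \frac{1}{43} \cdot 3249\right)\right) + 656 = \left(-1392 - \frac{2 \left(1 - \frac{6498}{43}\right)}{43}\right) + 656 = \left(-1392 - - \frac{12910}{1849}\right) + 656 = \left(-1392 + \frac{12910}{1849}\right) + 656 = - \frac{2560898}{1849} + 656 = - \frac{1347954}{1849}$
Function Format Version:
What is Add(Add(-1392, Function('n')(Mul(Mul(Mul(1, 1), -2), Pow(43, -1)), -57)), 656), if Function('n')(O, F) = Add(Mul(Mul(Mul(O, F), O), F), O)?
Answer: Rational(-1347954, 1849) ≈ -729.02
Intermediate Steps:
Function('n')(O, F) = Add(O, Mul(Pow(F, 2), Pow(O, 2))) (Function('n')(O, F) = Add(Mul(Mul(Mul(F, O), O), F), O) = Add(Mul(Mul(F, Pow(O, 2)), F), O) = Add(Mul(Pow(F, 2), Pow(O, 2)), O) = Add(O, Mul(Pow(F, 2), Pow(O, 2))))
Add(Add(-1392, Function('n')(Mul(Mul(Mul(1, 1), -2), Pow(43, -1)), -57)), 656) = Add(Add(-1392, Mul(Mul(Mul(Mul(1, 1), -2), Pow(43, -1)), Add(1, Mul(Mul(Mul(Mul(1, 1), -2), Pow(43, -1)), Pow(-57, 2))))), 656) = Add(Add(-1392, Mul(Mul(Mul(1, -2), Rational(1, 43)), Add(1, Mul(Mul(Mul(1, -2), Rational(1, 43)), 3249)))), 656) = Add(Add(-1392, Mul(Mul(-2, Rational(1, 43)), Add(1, Mul(Mul(-2, Rational(1, 43)), 3249)))), 656) = Add(Add(-1392, Mul(Rational(-2, 43), Add(1, Mul(Rational(-2, 43), 3249)))), 656) = Add(Add(-1392, Mul(Rational(-2, 43), Add(1, Rational(-6498, 43)))), 656) = Add(Add(-1392, Mul(Rational(-2, 43), Rational(-6455, 43))), 656) = Add(Add(-1392, Rational(12910, 1849)), 656) = Add(Rational(-2560898, 1849), 656) = Rational(-1347954, 1849)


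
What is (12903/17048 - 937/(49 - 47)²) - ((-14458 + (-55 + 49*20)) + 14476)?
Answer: -20056855/17048 ≈ -1176.5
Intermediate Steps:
(12903/17048 - 937/(49 - 47)²) - ((-14458 + (-55 + 49*20)) + 14476) = (12903*(1/17048) - 937/(2²)) - ((-14458 + (-55 + 980)) + 14476) = (12903/17048 - 937/4) - ((-14458 + 925) + 14476) = (12903/17048 - 937*¼) - (-13533 + 14476) = (12903/17048 - 937/4) - 1*943 = -3980591/17048 - 943 = -20056855/17048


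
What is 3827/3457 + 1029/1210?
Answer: 8187923/4182970 ≈ 1.9574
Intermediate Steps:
3827/3457 + 1029/1210 = 8187923/4182970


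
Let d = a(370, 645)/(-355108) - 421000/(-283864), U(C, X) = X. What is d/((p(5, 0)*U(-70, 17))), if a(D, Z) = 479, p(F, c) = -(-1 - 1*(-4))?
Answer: -18670562143/642615155364 ≈ -0.029054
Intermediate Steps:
p(F, c) = -3 (p(F, c) = -(-1 + 4) = -1*3 = -3)
d = 18670562143/12600297164 (d = 479/(-355108) - 421000/(-283864) = 479*(-1/355108) - 421000*(-1/283864) = -479/355108 + 52625/35483 = 18670562143/12600297164 ≈ 1.4818)
d/((p(5, 0)*U(-70, 17))) = 18670562143/(12600297164*((-3*17))) = (18670562143/12600297164)/(-51) = (18670562143/12600297164)*(-1/51) = -18670562143/642615155364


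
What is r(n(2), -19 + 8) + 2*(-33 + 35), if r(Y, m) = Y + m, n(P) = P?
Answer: -5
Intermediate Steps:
r(n(2), -19 + 8) + 2*(-33 + 35) = (2 + (-19 + 8)) + 2*(-33 + 35) = (2 - 11) + 2*2 = -9 + 4 = -5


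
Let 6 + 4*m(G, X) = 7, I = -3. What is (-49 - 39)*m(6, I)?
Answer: -22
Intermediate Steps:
m(G, X) = ¼ (m(G, X) = -3/2 + (¼)*7 = -3/2 + 7/4 = ¼)
(-49 - 39)*m(6, I) = (-49 - 39)*(¼) = -88*¼ = -22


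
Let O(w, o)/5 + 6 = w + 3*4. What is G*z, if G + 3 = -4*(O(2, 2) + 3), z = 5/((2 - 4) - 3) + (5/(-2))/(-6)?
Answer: 1225/12 ≈ 102.08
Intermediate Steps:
O(w, o) = 30 + 5*w (O(w, o) = -30 + 5*(w + 3*4) = -30 + 5*(w + 12) = -30 + 5*(12 + w) = -30 + (60 + 5*w) = 30 + 5*w)
z = -7/12 (z = 5/(-2 - 3) + (5*(-½))*(-⅙) = 5/(-5) - 5/2*(-⅙) = 5*(-⅕) + 5/12 = -1 + 5/12 = -7/12 ≈ -0.58333)
G = -175 (G = -3 - 4*((30 + 5*2) + 3) = -3 - 4*((30 + 10) + 3) = -3 - 4*(40 + 3) = -3 - 4*43 = -3 - 172 = -175)
G*z = -175*(-7/12) = 1225/12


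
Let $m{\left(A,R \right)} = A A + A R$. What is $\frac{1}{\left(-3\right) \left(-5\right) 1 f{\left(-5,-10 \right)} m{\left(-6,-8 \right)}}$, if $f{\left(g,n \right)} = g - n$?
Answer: $\frac{1}{6300} \approx 0.00015873$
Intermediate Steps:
$m{\left(A,R \right)} = A^{2} + A R$
$\frac{1}{\left(-3\right) \left(-5\right) 1 f{\left(-5,-10 \right)} m{\left(-6,-8 \right)}} = \frac{1}{\left(-3\right) \left(-5\right) 1 \left(-5 - -10\right) \left(- 6 \left(-6 - 8\right)\right)} = \frac{1}{15 \cdot 1 \left(-5 + 10\right) \left(\left(-6\right) \left(-14\right)\right)} = \frac{1}{15 \cdot 5 \cdot 84} = \frac{1}{75 \cdot 84} = \frac{1}{6300}$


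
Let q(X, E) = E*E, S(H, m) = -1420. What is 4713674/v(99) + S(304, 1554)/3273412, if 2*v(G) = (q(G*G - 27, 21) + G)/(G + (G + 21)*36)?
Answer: 947003793060026/12275295 ≈ 7.7147e+7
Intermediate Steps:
q(X, E) = E²
v(G) = (441 + G)/(2*(756 + 37*G)) (v(G) = ((21² + G)/(G + (G + 21)*36))/2 = ((441 + G)/(G + (21 + G)*36))/2 = ((441 + G)/(G + (756 + 36*G)))/2 = ((441 + G)/(756 + 37*G))/2 = (441 + G)/(2*(756 + 37*G)))
4713674/v(99) + S(304, 1554)/3273412 = 4713674/(((441 + 99)/(2*(756 + 37*99)))) - 1420/3273412 = 4713674/(((½)*540/(756 + 3663))) - 1420*1/3273412 = 4713674/(((½)*540/4419)) - 355/818353 = 4713674/(((½)*(1/4419)*540)) - 355/818353 = 4713674/(30/491) - 355/818353 = 4713674*(491/30) - 355/818353 = 1157206967/15 - 355/818353 = 947003793060026/12275295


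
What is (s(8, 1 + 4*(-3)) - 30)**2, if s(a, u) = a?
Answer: 484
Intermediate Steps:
(s(8, 1 + 4*(-3)) - 30)**2 = (8 - 30)**2 = (-22)**2 = 484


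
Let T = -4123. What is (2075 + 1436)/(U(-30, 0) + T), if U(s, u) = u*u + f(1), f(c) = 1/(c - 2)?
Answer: -3511/4124 ≈ -0.85136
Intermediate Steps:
f(c) = 1/(-2 + c)
U(s, u) = -1 + u² (U(s, u) = u*u + 1/(-2 + 1) = u² + 1/(-1) = u² - 1 = -1 + u²)
(2075 + 1436)/(U(-30, 0) + T) = (2075 + 1436)/((-1 + 0²) - 4123) = 3511/((-1 + 0) - 4123) = 3511/(-1 - 4123) = 3511/(-4124) = 3511*(-1/4124) = -3511/4124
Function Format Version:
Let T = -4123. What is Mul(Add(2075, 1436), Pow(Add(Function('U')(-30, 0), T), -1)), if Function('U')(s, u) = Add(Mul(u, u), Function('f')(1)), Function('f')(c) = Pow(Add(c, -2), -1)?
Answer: Rational(-3511, 4124) ≈ -0.85136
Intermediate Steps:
Function('f')(c) = Pow(Add(-2, c), -1)
Function('U')(s, u) = Add(-1, Pow(u, 2)) (Function('U')(s, u) = Add(Mul(u, u), Pow(Add(-2, 1), -1)) = Add(Pow(u, 2), Pow(-1, -1)) = Add(Pow(u, 2), -1) = Add(-1, Pow(u, 2)))
Mul(Add(2075, 1436), Pow(Add(Function('U')(-30, 0), T), -1)) = Mul(Add(2075, 1436), Pow(Add(Add(-1, Pow(0, 2)), -4123), -1)) = Mul(3511, Pow(Add(Add(-1, 0), -4123), -1)) = Mul(3511, Pow(Add(-1, -4123), -1)) = Mul(3511, Pow(-4124, -1)) = Mul(3511, Rational(-1, 4124)) = Rational(-3511, 4124)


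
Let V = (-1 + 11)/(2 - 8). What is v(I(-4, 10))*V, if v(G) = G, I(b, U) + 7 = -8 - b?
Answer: 55/3 ≈ 18.333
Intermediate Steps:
I(b, U) = -15 - b (I(b, U) = -7 + (-8 - b) = -15 - b)
V = -5/3 (V = 10/(-6) = 10*(-1/6) = -5/3 ≈ -1.6667)
v(I(-4, 10))*V = (-15 - 1*(-4))*(-5/3) = (-15 + 4)*(-5/3) = -11*(-5/3) = 55/3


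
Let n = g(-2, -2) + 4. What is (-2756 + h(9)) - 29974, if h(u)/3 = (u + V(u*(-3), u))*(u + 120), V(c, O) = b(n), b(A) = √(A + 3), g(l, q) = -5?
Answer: -29247 + 387*√2 ≈ -28700.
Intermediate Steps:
n = -1 (n = -5 + 4 = -1)
b(A) = √(3 + A)
V(c, O) = √2 (V(c, O) = √(3 - 1) = √2)
h(u) = 3*(120 + u)*(u + √2) (h(u) = 3*((u + √2)*(u + 120)) = 3*((u + √2)*(120 + u)) = 3*((120 + u)*(u + √2)) = 3*(120 + u)*(u + √2))
(-2756 + h(9)) - 29974 = (-2756 + (3*9² + 360*9 + 360*√2 + 3*9*√2)) - 29974 = (-2756 + (3*81 + 3240 + 360*√2 + 27*√2)) - 29974 = (-2756 + (243 + 3240 + 360*√2 + 27*√2)) - 29974 = (-2756 + (3483 + 387*√2)) - 29974 = (727 + 387*√2) - 29974 = -29247 + 387*√2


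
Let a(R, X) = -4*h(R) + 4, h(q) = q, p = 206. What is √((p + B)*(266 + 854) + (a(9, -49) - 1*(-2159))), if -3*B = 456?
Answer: √62607 ≈ 250.21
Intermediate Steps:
B = -152 (B = -⅓*456 = -152)
a(R, X) = 4 - 4*R (a(R, X) = -4*R + 4 = 4 - 4*R)
√((p + B)*(266 + 854) + (a(9, -49) - 1*(-2159))) = √((206 - 152)*(266 + 854) + ((4 - 4*9) - 1*(-2159))) = √(54*1120 + ((4 - 36) + 2159)) = √(60480 + (-32 + 2159)) = √(60480 + 2127) = √62607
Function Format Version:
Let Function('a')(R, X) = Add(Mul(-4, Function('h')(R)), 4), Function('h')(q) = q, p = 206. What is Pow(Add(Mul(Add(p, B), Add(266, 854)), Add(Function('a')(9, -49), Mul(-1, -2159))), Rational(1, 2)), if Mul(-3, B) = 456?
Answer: Pow(62607, Rational(1, 2)) ≈ 250.21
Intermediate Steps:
B = -152 (B = Mul(Rational(-1, 3), 456) = -152)
Function('a')(R, X) = Add(4, Mul(-4, R)) (Function('a')(R, X) = Add(Mul(-4, R), 4) = Add(4, Mul(-4, R)))
Pow(Add(Mul(Add(p, B), Add(266, 854)), Add(Function('a')(9, -49), Mul(-1, -2159))), Rational(1, 2)) = Pow(Add(Mul(Add(206, -152), Add(266, 854)), Add(Add(4, Mul(-4, 9)), Mul(-1, -2159))), Rational(1, 2)) = Pow(Add(Mul(54, 1120), Add(Add(4, -36), 2159)), Rational(1, 2)) = Pow(Add(60480, Add(-32, 2159)), Rational(1, 2)) = Pow(Add(60480, 2127), Rational(1, 2)) = Pow(62607, Rational(1, 2))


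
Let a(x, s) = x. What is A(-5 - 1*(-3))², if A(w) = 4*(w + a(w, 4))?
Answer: 256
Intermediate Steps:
A(w) = 8*w (A(w) = 4*(w + w) = 4*(2*w) = 8*w)
A(-5 - 1*(-3))² = (8*(-5 - 1*(-3)))² = (8*(-5 + 3))² = (8*(-2))² = (-16)² = 256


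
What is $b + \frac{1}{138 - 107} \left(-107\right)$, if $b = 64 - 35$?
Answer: $\frac{792}{31} \approx 25.548$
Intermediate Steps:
$b = 29$
$b + \frac{1}{138 - 107} \left(-107\right) = 29 + \frac{1}{138 - 107} \left(-107\right) = 29 + \frac{1}{31} \left(-107\right) = 29 - \frac{107}{31} = \frac{792}{31}$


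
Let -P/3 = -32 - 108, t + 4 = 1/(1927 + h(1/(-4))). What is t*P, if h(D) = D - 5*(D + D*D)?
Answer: -17269840/10281 ≈ -1679.8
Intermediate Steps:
h(D) = -5*D**2 - 4*D (h(D) = D - 5*(D + D**2) = D + (-5*D - 5*D**2) = -5*D**2 - 4*D)
t = -123356/30843 (t = -4 + 1/(1927 - 1/(-4)*(4 + 5*(1/(-4)))) = -4 + 1/(1927 - 1*(-1/4)*(4 + 5*(1*(-1/4)))) = -4 + 1/(1927 - 1*(-1/4)*(4 + 5*(-1/4))) = -4 + 1/(1927 - 1*(-1/4)*(4 - 5/4)) = -4 + 1/(1927 - 1*(-1/4)*11/4) = -4 + 1/(1927 + 11/16) = -4 + 1/(30843/16) = -4 + 16/30843 = -123356/30843 ≈ -3.9995)
P = 420 (P = -3*(-32 - 108) = -3*(-140) = 420)
t*P = -123356/30843*420 = -17269840/10281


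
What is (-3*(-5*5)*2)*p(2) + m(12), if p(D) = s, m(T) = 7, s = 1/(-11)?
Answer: -73/11 ≈ -6.6364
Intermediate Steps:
s = -1/11 ≈ -0.090909
p(D) = -1/11
(-3*(-5*5)*2)*p(2) + m(12) = -3*(-5*5)*2*(-1/11) + 7 = -(-75)*2*(-1/11) + 7 = -3*(-50)*(-1/11) + 7 = 150*(-1/11) + 7 = -150/11 + 7 = -73/11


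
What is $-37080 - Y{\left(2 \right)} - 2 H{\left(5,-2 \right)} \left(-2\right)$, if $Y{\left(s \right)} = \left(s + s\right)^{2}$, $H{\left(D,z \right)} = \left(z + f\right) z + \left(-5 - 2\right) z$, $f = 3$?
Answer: $-37848$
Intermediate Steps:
$H{\left(D,z \right)} = - 7 z + z \left(3 + z\right)$ ($H{\left(D,z \right)} = \left(z + 3\right) z + \left(-5 - 2\right) z = \left(3 + z\right) z - 7 z = z \left(3 + z\right) - 7 z = - 7 z + z \left(3 + z\right)$)
$Y{\left(s \right)} = 4 s^{2}$ ($Y{\left(s \right)} = \left(2 s\right)^{2} = 4 s^{2}$)
$-37080 - Y{\left(2 \right)} - 2 H{\left(5,-2 \right)} \left(-2\right) = -37080 - 4 \cdot 2^{2} - 2 \left(- 2 \left(-4 - 2\right)\right) \left(-2\right) = -37080 - 4 \cdot 4 - 2 \left(\left(-2\right) \left(-6\right)\right) \left(-2\right) = -37080 - 16 \left(-2\right) 12 \left(-2\right) = -37080 - 16 \left(\left(-24\right) \left(-2\right)\right) = -37080 - 16 \cdot 48 = -37080 - 768 = -37848$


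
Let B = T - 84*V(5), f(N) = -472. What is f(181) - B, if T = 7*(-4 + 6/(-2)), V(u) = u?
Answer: -3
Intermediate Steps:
T = -49 (T = 7*(-4 + 6*(-1/2)) = 7*(-4 - 3) = 7*(-7) = -49)
B = -469 (B = -49 - 84*5 = -49 - 420 = -469)
f(181) - B = -472 - 1*(-469) = -472 + 469 = -3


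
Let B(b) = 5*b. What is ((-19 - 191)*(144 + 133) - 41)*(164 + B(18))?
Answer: -14785594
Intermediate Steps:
((-19 - 191)*(144 + 133) - 41)*(164 + B(18)) = ((-19 - 191)*(144 + 133) - 41)*(164 + 5*18) = (-210*277 - 41)*(164 + 90) = (-58170 - 41)*254 = -58211*254 = -14785594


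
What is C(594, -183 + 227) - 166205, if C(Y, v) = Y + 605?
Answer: -165006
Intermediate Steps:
C(Y, v) = 605 + Y
C(594, -183 + 227) - 166205 = (605 + 594) - 166205 = 1199 - 166205 = -165006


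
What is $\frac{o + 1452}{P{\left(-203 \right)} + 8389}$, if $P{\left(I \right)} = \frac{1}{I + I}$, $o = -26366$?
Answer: $- \frac{10115084}{3405933} \approx -2.9698$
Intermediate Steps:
$P{\left(I \right)} = \frac{1}{2 I}$
$\frac{o + 1452}{P{\left(-203 \right)} + 8389} = \frac{-26366 + 1452}{\frac{1}{2 \left(-203\right)} + 8389} = - \frac{24914}{\frac{1}{2} \left(- \frac{1}{203}\right) + 8389} = - \frac{24914}{- \frac{1}{406} + 8389} = - \frac{24914}{\frac{3405933}{406}} = \left(-24914\right) \frac{406}{3405933} = - \frac{10115084}{3405933}$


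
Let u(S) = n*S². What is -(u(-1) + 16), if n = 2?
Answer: -18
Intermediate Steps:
u(S) = 2*S²
-(u(-1) + 16) = -(2*(-1)² + 16) = -(2*1 + 16) = -(2 + 16) = -1*18 = -18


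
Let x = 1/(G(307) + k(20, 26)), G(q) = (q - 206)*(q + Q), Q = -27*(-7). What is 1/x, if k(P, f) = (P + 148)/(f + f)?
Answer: 651290/13 ≈ 50099.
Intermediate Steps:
Q = 189
G(q) = (-206 + q)*(189 + q) (G(q) = (q - 206)*(q + 189) = (-206 + q)*(189 + q))
k(P, f) = (148 + P)/(2*f) (k(P, f) = (148 + P)/((2*f)) = (148 + P)*(1/(2*f)) = (148 + P)/(2*f))
x = 13/651290 (x = 1/((-38934 + 307² - 17*307) + (½)*(148 + 20)/26) = 1/((-38934 + 94249 - 5219) + (½)*(1/26)*168) = 1/(50096 + 42/13) = 1/(651290/13) = 13/651290 ≈ 1.9960e-5)
1/x = 1/(13/651290) = 651290/13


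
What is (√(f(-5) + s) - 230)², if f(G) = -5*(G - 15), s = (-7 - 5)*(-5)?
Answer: 53060 - 1840*√10 ≈ 47241.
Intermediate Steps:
s = 60 (s = -12*(-5) = 60)
f(G) = 75 - 5*G (f(G) = -5*(-15 + G) = 75 - 5*G)
(√(f(-5) + s) - 230)² = (√((75 - 5*(-5)) + 60) - 230)² = (√((75 + 25) + 60) - 230)² = (√(100 + 60) - 230)² = (√160 - 230)² = (4*√10 - 230)² = (-230 + 4*√10)²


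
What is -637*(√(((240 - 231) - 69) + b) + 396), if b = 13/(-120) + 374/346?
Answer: -252252 - 637*I*√6359872710/10380 ≈ -2.5225e+5 - 4894.0*I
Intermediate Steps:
b = 20191/20760 (b = 13*(-1/120) + 374*(1/346) = -13/120 + 187/173 = 20191/20760 ≈ 0.97259)
-637*(√(((240 - 231) - 69) + b) + 396) = -637*(√(((240 - 231) - 69) + 20191/20760) + 396) = -637*(√((9 - 69) + 20191/20760) + 396) = -637*(√(-60 + 20191/20760) + 396) = -637*(√(-1225409/20760) + 396) = -637*(I*√6359872710/10380 + 396) = -637*(396 + I*√6359872710/10380) = -252252 - 637*I*√6359872710/10380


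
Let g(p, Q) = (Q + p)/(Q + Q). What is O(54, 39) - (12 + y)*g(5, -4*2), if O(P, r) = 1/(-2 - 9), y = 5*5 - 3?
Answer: -569/88 ≈ -6.4659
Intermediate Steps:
y = 22 (y = 25 - 3 = 22)
g(p, Q) = (Q + p)/(2*Q) (g(p, Q) = (Q + p)/((2*Q)) = (Q + p)*(1/(2*Q)) = (Q + p)/(2*Q))
O(P, r) = -1/11 (O(P, r) = 1/(-11) = -1/11)
O(54, 39) - (12 + y)*g(5, -4*2) = -1/11 - (12 + 22)*(-4*2 + 5)/(2*((-4*2))) = -1/11 - 34*(1/2)*(-8 + 5)/(-8) = -1/11 - 34*(1/2)*(-1/8)*(-3) = -1/11 - 34*3/16 = -1/11 - 1*51/8 = -1/11 - 51/8 = -569/88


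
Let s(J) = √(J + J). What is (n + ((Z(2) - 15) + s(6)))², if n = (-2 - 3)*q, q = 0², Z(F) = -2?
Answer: 301 - 68*√3 ≈ 183.22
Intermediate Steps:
q = 0
s(J) = √2*√J (s(J) = √(2*J) = √2*√J)
n = 0 (n = (-2 - 3)*0 = -5*0 = 0)
(n + ((Z(2) - 15) + s(6)))² = (0 + ((-2 - 15) + √2*√6))² = (0 + (-17 + 2*√3))² = (-17 + 2*√3)²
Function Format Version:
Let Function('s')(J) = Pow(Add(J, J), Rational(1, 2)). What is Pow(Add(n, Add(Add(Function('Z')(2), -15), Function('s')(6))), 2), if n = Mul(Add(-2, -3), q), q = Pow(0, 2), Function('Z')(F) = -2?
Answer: Add(301, Mul(-68, Pow(3, Rational(1, 2)))) ≈ 183.22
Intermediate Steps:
q = 0
Function('s')(J) = Mul(Pow(2, Rational(1, 2)), Pow(J, Rational(1, 2))) (Function('s')(J) = Pow(Mul(2, J), Rational(1, 2)) = Mul(Pow(2, Rational(1, 2)), Pow(J, Rational(1, 2))))
n = 0 (n = Mul(Add(-2, -3), 0) = Mul(-5, 0) = 0)
Pow(Add(n, Add(Add(Function('Z')(2), -15), Function('s')(6))), 2) = Pow(Add(0, Add(Add(-2, -15), Mul(Pow(2, Rational(1, 2)), Pow(6, Rational(1, 2))))), 2) = Pow(Add(0, Add(-17, Mul(2, Pow(3, Rational(1, 2))))), 2) = Pow(Add(-17, Mul(2, Pow(3, Rational(1, 2)))), 2)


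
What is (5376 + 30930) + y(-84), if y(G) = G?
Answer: 36222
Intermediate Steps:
(5376 + 30930) + y(-84) = (5376 + 30930) - 84 = 36306 - 84 = 36222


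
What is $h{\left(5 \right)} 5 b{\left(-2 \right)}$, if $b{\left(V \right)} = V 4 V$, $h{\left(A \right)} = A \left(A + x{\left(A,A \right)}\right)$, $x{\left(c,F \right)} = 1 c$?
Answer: $4000$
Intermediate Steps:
$x{\left(c,F \right)} = c$
$h{\left(A \right)} = 2 A^{2}$ ($h{\left(A \right)} = A \left(A + A\right) = A 2 A = 2 A^{2}$)
$b{\left(V \right)} = 4 V^{2}$ ($b{\left(V \right)} = 4 V V = 4 V^{2}$)
$h{\left(5 \right)} 5 b{\left(-2 \right)} = 2 \cdot 5^{2} \cdot 5 \cdot 4 \left(-2\right)^{2} = 2 \cdot 25 \cdot 5 \cdot 4 \cdot 4 = 50 \cdot 5 \cdot 16 = 250 \cdot 16 = 4000$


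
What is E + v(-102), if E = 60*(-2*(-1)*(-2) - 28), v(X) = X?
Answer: -2022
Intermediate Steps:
E = -1920 (E = 60*(2*(-2) - 28) = 60*(-4 - 28) = 60*(-32) = -1920)
E + v(-102) = -1920 - 102 = -2022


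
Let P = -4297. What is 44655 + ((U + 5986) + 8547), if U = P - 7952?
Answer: 46939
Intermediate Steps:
U = -12249 (U = -4297 - 7952 = -12249)
44655 + ((U + 5986) + 8547) = 44655 + ((-12249 + 5986) + 8547) = 44655 + (-6263 + 8547) = 44655 + 2284 = 46939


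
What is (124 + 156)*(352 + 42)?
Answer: 110320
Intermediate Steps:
(124 + 156)*(352 + 42) = 280*394 = 110320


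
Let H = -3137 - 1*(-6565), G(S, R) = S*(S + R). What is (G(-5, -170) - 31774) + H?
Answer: -27471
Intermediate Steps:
G(S, R) = S*(R + S)
H = 3428 (H = -3137 + 6565 = 3428)
(G(-5, -170) - 31774) + H = (-5*(-170 - 5) - 31774) + 3428 = (-5*(-175) - 31774) + 3428 = (875 - 31774) + 3428 = -30899 + 3428 = -27471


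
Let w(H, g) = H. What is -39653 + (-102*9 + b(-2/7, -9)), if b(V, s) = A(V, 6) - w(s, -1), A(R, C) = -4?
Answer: -40566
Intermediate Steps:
b(V, s) = -4 - s
-39653 + (-102*9 + b(-2/7, -9)) = -39653 + (-102*9 + (-4 - 1*(-9))) = -39653 + (-918 + (-4 + 9)) = -39653 + (-918 + 5) = -39653 - 913 = -40566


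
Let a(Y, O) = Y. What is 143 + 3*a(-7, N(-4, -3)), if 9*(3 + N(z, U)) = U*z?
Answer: 122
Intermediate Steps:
N(z, U) = -3 + U*z/9 (N(z, U) = -3 + (U*z)/9 = -3 + U*z/9)
143 + 3*a(-7, N(-4, -3)) = 143 + 3*(-7) = 143 - 21 = 122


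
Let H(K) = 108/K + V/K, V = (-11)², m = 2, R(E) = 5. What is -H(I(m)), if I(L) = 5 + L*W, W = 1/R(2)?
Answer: -1145/27 ≈ -42.407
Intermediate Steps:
W = ⅕ (W = 1/5 = ⅕ ≈ 0.20000)
V = 121
I(L) = 5 + L/5 (I(L) = 5 + L*(⅕) = 5 + L/5)
H(K) = 229/K (H(K) = 108/K + 121/K = 229/K)
-H(I(m)) = -229/(5 + (⅕)*2) = -229/(5 + ⅖) = -229/27/5 = -229*5/27 = -1*1145/27 = -1145/27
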